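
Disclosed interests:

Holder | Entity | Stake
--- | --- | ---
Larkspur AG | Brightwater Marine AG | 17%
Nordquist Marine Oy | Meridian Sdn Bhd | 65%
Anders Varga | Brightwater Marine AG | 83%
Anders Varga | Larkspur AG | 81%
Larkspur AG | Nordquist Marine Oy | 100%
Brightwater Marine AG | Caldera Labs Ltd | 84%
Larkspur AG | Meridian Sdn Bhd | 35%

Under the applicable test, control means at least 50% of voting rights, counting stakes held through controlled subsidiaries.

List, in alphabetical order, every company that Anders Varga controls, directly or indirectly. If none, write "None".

Brightwater Marine AG, Caldera Labs Ltd, Larkspur AG, Meridian Sdn Bhd, Nordquist Marine Oy

Anders holds 81% of Larkspur, so Anders controls Larkspur.
Larkspur holds 100% of Nordquist, so Anders controls Nordquist.
Larkspur and Anders together hold 17% + 83% = 100% of Brightwater, so Anders controls Brightwater.
Brightwater holds 84% of Caldera, so Anders controls Caldera.
Nordquist and Larkspur together hold 65% + 35% = 100% of Meridian, so Anders controls Meridian.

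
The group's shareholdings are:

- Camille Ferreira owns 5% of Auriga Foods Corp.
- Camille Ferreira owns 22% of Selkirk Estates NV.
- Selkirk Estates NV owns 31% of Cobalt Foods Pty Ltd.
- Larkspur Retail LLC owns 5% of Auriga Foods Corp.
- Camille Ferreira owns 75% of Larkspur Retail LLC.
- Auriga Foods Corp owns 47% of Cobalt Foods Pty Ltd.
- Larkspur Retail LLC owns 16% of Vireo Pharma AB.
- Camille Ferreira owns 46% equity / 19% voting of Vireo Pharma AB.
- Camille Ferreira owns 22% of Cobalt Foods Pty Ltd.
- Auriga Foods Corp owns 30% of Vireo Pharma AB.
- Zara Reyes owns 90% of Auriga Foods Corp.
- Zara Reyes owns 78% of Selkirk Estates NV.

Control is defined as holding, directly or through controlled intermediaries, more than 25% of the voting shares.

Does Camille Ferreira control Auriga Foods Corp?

Camille holds 75% of Larkspur, so Camille controls Larkspur.
Camille and Larkspur together hold 19% + 16% = 35% of Vireo, so Camille controls Vireo.
In Auriga, Camille's side holds only 5% + 5% = 10%, not > 25%.
So Camille does not control Auriga.

No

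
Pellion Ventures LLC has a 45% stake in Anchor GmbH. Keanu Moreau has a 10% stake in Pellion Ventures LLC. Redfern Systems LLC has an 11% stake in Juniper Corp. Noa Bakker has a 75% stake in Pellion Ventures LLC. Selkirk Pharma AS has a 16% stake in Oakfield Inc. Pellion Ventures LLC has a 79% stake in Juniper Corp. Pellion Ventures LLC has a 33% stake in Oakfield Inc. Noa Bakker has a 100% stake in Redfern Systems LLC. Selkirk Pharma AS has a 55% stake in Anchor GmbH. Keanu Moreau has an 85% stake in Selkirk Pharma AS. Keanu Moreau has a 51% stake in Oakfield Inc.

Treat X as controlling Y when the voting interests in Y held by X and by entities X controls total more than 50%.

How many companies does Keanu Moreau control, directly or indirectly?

3

Keanu holds 85% of Selkirk, so Keanu controls Selkirk.
Selkirk and Keanu together hold 16% + 51% = 67% of Oakfield, so Keanu controls Oakfield.
Selkirk holds 55% of Anchor, so Keanu controls Anchor.
No other company's threshold is met.
Keanu controls 3 companies.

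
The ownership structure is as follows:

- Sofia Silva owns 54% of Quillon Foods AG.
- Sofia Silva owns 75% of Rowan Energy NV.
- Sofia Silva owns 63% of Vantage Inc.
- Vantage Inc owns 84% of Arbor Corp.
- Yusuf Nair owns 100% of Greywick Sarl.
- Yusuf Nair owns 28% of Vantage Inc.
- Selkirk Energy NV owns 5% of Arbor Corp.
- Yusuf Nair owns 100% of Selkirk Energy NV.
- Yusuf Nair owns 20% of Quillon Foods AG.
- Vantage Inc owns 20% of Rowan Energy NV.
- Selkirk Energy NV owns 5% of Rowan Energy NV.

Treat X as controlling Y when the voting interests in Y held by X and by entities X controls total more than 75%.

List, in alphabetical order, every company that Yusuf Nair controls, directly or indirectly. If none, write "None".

Yusuf holds 100% of Selkirk, so Yusuf controls Selkirk.
Yusuf holds 100% of Greywick, so Yusuf controls Greywick.
No other company's threshold is met.

Greywick Sarl, Selkirk Energy NV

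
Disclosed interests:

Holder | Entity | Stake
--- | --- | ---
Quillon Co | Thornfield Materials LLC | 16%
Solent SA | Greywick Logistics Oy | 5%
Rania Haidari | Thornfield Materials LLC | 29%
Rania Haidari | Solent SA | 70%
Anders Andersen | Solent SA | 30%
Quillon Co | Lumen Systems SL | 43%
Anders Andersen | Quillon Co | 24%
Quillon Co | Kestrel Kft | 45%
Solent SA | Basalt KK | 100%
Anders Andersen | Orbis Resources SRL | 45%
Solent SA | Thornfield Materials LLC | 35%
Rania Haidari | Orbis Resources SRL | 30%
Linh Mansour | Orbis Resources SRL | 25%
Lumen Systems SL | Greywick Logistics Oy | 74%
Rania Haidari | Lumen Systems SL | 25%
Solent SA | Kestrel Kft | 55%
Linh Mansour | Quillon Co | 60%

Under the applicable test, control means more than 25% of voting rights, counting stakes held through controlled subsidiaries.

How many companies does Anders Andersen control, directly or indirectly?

5

Anders holds 45% of Orbis, so Anders controls Orbis.
Anders holds 30% of Solent, so Anders controls Solent.
Solent holds 100% of Basalt, so Anders controls Basalt.
Solent holds 55% of Kestrel, so Anders controls Kestrel.
Solent holds 35% of Thornfield, so Anders controls Thornfield.
No other company's threshold is met.
Anders controls 5 companies.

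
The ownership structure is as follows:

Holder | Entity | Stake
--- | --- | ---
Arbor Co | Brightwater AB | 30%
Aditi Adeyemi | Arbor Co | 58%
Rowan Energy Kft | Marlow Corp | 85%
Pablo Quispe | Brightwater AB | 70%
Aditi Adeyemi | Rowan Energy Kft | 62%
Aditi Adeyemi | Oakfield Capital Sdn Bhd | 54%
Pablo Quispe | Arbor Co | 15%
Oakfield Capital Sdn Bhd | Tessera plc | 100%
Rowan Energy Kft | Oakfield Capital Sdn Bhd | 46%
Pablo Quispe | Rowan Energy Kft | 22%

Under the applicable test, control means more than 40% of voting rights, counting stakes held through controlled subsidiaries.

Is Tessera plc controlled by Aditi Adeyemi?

Yes

Aditi holds 62% of Rowan, so Aditi controls Rowan.
Aditi and Rowan together hold 54% + 46% = 100% of Oakfield, so Aditi controls Oakfield.
Oakfield holds 100% of Tessera, so Aditi controls Tessera.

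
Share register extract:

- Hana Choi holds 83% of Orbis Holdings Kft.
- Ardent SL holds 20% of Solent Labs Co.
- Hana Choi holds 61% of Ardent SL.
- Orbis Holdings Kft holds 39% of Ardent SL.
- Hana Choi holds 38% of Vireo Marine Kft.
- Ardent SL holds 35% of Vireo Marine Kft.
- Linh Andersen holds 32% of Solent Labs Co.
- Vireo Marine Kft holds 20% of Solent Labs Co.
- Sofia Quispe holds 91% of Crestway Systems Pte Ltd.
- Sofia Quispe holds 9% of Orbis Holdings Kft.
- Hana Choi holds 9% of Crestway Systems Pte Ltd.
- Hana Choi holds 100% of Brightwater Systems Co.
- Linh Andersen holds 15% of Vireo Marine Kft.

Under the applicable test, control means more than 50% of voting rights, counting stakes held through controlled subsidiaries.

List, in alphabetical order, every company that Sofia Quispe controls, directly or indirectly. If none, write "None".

Crestway Systems Pte Ltd

Sofia holds 91% of Crestway, so Sofia controls Crestway.
No other company's threshold is met.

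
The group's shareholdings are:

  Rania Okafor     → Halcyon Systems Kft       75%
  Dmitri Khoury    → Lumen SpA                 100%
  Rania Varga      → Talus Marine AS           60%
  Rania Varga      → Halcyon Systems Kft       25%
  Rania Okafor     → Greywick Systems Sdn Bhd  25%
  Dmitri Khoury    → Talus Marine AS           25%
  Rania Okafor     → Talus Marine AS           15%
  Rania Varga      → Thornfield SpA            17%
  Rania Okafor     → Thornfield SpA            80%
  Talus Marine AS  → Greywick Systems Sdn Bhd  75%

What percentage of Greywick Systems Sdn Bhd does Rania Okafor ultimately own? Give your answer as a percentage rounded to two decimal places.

36.25%

Rania Okafor reaches Greywick along 2 paths.
Direct stake: 25% = 25%.
Via Talus: 15% × 75% = 11.25%.
Total: 25% + 11.25% = 36.25%.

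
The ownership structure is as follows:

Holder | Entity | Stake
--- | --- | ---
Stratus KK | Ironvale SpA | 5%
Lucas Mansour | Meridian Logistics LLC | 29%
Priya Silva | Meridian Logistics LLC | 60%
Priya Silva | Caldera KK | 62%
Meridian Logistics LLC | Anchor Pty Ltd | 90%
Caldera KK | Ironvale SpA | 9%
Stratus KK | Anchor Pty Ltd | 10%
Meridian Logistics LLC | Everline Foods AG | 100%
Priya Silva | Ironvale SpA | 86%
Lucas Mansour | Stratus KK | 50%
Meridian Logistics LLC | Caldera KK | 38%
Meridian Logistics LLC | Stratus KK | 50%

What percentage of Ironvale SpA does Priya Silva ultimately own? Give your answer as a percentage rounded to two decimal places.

95.13%

Priya reaches Ironvale along 4 paths.
Via Meridian → Stratus: 60% × 50% × 5% = 1.5%.
Direct stake: 86% = 86%.
Via Meridian → Caldera: 60% × 38% × 9% = 2.052%.
Via Caldera: 62% × 9% = 5.58%.
Total: 1.5% + 86% + 2.052% + 5.58% = 95.132%.
Rounded: 95.13%.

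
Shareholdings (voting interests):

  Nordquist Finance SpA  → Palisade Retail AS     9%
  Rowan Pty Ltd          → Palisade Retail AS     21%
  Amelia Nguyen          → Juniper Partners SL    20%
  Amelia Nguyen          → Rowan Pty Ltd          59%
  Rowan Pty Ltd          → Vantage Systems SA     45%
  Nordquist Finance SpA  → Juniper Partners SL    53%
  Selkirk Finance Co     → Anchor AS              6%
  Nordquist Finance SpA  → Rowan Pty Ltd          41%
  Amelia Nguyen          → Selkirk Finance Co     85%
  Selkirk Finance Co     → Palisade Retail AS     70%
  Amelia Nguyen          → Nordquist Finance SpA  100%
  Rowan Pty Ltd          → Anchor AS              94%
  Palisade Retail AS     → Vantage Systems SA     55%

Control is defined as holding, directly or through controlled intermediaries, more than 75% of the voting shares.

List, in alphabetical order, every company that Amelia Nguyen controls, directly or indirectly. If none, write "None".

Amelia holds 85% of Selkirk, so Amelia controls Selkirk.
Amelia holds 100% of Nordquist, so Amelia controls Nordquist.
Nordquist and Amelia together hold 41% + 59% = 100% of Rowan, so Amelia controls Rowan.
Rowan and Selkirk and Nordquist together hold 21% + 70% + 9% = 100% of Palisade, so Amelia controls Palisade.
Selkirk and Rowan together hold 6% + 94% = 100% of Anchor, so Amelia controls Anchor.
Palisade and Rowan together hold 55% + 45% = 100% of Vantage, so Amelia controls Vantage.
No other company's threshold is met.

Anchor AS, Nordquist Finance SpA, Palisade Retail AS, Rowan Pty Ltd, Selkirk Finance Co, Vantage Systems SA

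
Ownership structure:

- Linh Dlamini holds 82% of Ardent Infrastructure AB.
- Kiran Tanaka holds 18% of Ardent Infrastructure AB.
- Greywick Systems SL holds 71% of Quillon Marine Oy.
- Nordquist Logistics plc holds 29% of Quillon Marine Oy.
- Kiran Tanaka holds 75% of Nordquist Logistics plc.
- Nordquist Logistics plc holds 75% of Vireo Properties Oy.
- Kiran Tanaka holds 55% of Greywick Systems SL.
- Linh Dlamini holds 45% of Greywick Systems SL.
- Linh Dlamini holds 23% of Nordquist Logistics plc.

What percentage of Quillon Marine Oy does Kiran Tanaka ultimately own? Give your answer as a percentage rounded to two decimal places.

60.80%

Kiran reaches Quillon along 2 paths.
Via Greywick: 55% × 71% = 39.05%.
Via Nordquist: 75% × 29% = 21.75%.
Total: 39.05% + 21.75% = 60.8%.
Rounded: 60.80%.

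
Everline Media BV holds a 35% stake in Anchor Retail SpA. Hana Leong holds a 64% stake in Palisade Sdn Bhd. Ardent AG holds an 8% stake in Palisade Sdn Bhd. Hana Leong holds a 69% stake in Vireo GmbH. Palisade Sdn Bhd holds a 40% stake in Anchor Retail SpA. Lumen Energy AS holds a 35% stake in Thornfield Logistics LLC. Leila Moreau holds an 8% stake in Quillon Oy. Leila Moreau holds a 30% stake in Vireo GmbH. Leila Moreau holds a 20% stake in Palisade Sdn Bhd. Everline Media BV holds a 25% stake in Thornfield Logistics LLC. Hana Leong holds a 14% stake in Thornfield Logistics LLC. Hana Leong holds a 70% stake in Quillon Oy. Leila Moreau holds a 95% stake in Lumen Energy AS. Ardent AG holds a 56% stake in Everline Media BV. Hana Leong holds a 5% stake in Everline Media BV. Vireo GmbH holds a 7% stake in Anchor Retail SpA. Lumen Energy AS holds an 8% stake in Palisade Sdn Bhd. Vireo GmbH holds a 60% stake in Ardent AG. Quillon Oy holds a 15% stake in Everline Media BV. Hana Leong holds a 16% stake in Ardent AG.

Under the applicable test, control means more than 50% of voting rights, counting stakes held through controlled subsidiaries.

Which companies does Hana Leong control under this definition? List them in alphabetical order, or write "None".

Hana holds 70% of Quillon, so Hana controls Quillon.
Hana holds 69% of Vireo, so Hana controls Vireo.
Hana and Vireo together hold 16% + 60% = 76% of Ardent, so Hana controls Ardent.
Hana and Ardent together hold 64% + 8% = 72% of Palisade, so Hana controls Palisade.
Ardent and Hana and Quillon together hold 56% + 5% + 15% = 76% of Everline, so Hana controls Everline.
Everline and Palisade and Vireo together hold 35% + 40% + 7% = 82% of Anchor, so Hana controls Anchor.
No other company's threshold is met.

Anchor Retail SpA, Ardent AG, Everline Media BV, Palisade Sdn Bhd, Quillon Oy, Vireo GmbH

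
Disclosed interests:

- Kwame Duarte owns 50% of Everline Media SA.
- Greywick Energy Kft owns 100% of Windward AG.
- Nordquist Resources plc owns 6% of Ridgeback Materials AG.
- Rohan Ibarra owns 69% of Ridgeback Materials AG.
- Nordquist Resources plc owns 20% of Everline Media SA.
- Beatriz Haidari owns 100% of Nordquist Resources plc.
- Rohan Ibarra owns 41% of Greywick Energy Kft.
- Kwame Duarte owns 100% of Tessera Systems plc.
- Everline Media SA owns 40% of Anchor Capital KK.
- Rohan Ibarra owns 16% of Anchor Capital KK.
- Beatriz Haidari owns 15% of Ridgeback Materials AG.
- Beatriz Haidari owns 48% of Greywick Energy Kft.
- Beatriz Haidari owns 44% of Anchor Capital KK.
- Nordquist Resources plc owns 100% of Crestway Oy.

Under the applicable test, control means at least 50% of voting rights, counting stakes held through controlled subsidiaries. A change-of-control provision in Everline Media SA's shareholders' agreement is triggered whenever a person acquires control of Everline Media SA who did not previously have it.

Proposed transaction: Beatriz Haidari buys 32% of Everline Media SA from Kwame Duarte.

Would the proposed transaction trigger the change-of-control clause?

Yes

The purchase adds only to Beatriz's holdings (Kwame's stake shrinks), so Beatriz is the only person who could newly come to control Everline.
Beatriz holds 100% of Nordquist, so Beatriz controls Nordquist.
Nordquist holds 100% of Crestway, so Beatriz controls Crestway.
In Everline, Beatriz's side holds only 20%, not ≥ 50%.
So before the transaction, Beatriz does not control Everline.
After the purchase, Beatriz holds 32% of Everline directly, and Kwame's stake falls to 18%.
Nordquist and Beatriz together hold 20% + 32% = 52% of Everline, so Beatriz controls Everline.
Beatriz did not control Everline before and does after, so the clause is triggered.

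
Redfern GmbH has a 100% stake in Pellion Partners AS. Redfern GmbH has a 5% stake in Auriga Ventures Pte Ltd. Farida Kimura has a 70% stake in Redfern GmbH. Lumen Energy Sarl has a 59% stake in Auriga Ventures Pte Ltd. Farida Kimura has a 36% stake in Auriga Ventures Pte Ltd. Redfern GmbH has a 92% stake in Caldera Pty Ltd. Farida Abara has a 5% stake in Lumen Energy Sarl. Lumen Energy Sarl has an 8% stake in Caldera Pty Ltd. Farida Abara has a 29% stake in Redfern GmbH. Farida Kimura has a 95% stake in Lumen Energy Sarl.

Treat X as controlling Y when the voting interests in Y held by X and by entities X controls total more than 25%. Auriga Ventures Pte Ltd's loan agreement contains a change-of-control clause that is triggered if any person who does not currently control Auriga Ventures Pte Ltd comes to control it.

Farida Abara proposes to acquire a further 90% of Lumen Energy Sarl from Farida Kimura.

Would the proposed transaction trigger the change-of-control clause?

The purchase adds only to Farida Abara's holdings (Farida Kimura's stake shrinks), so Farida Abara is the only person who could newly come to control Auriga.
Farida Abara holds 29% of Redfern, so Farida Abara controls Redfern.
Redfern holds 92% of Caldera, so Farida Abara controls Caldera.
Redfern holds 100% of Pellion, so Farida Abara controls Pellion.
In Auriga, Farida Abara's side holds only 5%, not > 25%.
So before the transaction, Farida Abara does not control Auriga.
After the purchase, Farida Abara's direct stake in Lumen rises to 5% + 90% = 95%, and Farida Kimura's stake falls to 5%.
Farida Abara holds 95% of Lumen, so Farida Abara controls Lumen.
Redfern and Lumen together hold 5% + 59% = 64% of Auriga, so Farida Abara controls Auriga.
Farida Abara did not control Auriga before and does after, so the clause is triggered.

Yes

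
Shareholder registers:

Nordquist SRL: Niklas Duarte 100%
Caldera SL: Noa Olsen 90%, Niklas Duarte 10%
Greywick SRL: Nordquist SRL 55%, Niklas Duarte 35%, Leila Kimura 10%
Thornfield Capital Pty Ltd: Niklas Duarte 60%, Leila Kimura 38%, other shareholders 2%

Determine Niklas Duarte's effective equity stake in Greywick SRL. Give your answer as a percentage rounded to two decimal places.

90.00%

Niklas reaches Greywick along 2 paths.
Via Nordquist: 100% × 55% = 55%.
Direct stake: 35% = 35%.
Total: 55% + 35% = 90%.
Rounded: 90.00%.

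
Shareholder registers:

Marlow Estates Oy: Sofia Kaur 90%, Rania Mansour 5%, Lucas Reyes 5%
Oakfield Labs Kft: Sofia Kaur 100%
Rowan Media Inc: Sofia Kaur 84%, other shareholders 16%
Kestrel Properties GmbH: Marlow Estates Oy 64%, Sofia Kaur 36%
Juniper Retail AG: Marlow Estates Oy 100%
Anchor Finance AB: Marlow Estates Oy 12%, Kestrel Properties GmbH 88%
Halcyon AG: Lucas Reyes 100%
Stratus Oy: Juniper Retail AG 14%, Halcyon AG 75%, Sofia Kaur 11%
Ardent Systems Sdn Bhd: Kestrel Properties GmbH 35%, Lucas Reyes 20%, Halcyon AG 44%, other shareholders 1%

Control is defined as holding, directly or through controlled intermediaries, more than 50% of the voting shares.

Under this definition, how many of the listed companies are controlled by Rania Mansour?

0

Rania's largest direct stake is 5% in Marlow, which does not meet the threshold.
Rania controls 0 companies.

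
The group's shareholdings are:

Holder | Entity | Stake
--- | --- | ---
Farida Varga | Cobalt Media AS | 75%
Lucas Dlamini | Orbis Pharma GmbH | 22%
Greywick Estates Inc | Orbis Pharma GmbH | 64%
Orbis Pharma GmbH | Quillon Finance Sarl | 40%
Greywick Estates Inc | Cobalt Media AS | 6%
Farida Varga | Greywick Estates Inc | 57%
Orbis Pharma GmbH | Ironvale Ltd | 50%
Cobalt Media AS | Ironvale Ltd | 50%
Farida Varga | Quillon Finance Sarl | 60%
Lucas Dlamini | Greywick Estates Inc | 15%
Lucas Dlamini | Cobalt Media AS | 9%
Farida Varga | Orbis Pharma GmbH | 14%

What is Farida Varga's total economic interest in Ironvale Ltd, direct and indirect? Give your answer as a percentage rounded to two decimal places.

Farida reaches Ironvale along 4 paths.
Via Greywick → Cobalt: 57% × 6% × 50% = 1.71%.
Via Cobalt: 75% × 50% = 37.5%.
Via Greywick → Orbis: 57% × 64% × 50% = 18.24%.
Via Orbis: 14% × 50% = 7%.
Total: 1.71% + 37.5% + 18.24% + 7% = 64.45%.

64.45%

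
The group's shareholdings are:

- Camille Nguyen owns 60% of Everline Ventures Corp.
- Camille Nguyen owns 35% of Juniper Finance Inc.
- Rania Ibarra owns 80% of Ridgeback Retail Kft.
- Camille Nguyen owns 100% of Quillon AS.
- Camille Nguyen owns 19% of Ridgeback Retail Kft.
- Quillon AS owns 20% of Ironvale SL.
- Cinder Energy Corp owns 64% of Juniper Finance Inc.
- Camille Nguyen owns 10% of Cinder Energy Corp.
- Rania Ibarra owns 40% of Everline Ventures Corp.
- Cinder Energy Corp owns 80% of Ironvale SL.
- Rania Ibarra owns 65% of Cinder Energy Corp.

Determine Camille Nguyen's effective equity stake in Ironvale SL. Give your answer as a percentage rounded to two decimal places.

28.00%

Camille reaches Ironvale along 2 paths.
Via Cinder: 10% × 80% = 8%.
Via Quillon: 100% × 20% = 20%.
Total: 8% + 20% = 28%.
Rounded: 28.00%.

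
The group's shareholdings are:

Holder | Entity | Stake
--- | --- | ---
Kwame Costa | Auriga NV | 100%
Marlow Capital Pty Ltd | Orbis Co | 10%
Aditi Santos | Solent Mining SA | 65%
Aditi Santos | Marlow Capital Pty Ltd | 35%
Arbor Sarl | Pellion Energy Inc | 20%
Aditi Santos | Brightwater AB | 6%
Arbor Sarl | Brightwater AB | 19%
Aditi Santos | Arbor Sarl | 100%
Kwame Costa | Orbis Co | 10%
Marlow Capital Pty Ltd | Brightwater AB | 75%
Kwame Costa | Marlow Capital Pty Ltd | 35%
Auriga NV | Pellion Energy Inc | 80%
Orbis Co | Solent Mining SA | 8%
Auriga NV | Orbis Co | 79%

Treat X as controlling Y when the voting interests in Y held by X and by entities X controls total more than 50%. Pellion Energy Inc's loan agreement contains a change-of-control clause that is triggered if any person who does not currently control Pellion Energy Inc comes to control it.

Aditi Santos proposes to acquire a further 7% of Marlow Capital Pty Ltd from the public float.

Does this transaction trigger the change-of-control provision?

The purchase changes only Aditi's holdings, so Aditi is the only person who could newly come to control Pellion.
Aditi holds 100% of Arbor, so Aditi controls Arbor.
Aditi holds 65% of Solent, so Aditi controls Solent.
In Pellion, Aditi's side holds only 20%, not > 50%.
So before the transaction, Aditi does not control Pellion.
After the purchase, Aditi's direct stake in Marlow rises to 35% + 7% = 42%.
Aditi's side now holds 42% of Marlow, not > 50%, so Aditi still does not control Marlow.
After the transaction, Aditi's side holds 20% of Pellion, not > 50%, so Aditi still does not control Pellion.
No new person acquires control, so the clause is not triggered.

No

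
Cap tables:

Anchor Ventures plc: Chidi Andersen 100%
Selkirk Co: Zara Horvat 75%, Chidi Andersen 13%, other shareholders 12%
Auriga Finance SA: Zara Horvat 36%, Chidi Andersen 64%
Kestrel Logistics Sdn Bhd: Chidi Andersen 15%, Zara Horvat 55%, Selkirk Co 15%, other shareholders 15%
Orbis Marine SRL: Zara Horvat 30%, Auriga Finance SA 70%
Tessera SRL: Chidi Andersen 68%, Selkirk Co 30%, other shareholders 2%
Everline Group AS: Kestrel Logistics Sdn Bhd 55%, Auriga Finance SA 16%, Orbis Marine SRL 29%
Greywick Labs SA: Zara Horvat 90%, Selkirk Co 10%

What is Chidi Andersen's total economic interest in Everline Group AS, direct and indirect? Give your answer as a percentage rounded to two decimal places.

32.55%

Chidi reaches Everline along 4 paths.
Via Kestrel: 15% × 55% = 8.25%.
Via Selkirk → Kestrel: 13% × 15% × 55% = 1.0725%.
Via Auriga: 64% × 16% = 10.24%.
Via Auriga → Orbis: 64% × 70% × 29% = 12.992%.
Total: 8.25% + 1.0725% + 10.24% + 12.992% = 32.5545%.
Rounded: 32.55%.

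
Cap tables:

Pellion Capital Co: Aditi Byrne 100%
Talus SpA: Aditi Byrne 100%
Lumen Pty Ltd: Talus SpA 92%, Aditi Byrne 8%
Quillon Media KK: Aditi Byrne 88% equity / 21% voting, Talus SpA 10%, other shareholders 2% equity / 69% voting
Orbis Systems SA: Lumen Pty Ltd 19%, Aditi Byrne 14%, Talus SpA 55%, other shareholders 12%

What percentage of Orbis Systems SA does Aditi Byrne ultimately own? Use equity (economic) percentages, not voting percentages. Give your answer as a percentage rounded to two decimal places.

Aditi reaches Orbis along 4 paths.
Via Talus → Lumen: 100% × 92% × 19% = 17.48%.
Via Lumen: 8% × 19% = 1.52%.
Direct stake: 14% = 14%.
Via Talus: 100% × 55% = 55%.
Total: 17.48% + 1.52% + 14% + 55% = 88%.
Rounded: 88.00%.

88.00%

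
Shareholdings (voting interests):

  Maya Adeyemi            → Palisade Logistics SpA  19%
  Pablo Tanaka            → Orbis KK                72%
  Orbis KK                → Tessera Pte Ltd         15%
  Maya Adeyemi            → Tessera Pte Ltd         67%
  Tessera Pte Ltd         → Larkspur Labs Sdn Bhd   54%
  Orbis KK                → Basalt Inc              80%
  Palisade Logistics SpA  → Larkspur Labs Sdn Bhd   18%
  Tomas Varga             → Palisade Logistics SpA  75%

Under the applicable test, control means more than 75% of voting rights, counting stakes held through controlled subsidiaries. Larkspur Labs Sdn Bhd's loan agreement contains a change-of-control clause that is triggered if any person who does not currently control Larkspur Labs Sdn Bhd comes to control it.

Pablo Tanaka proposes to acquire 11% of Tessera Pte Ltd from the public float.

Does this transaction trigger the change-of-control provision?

No

The purchase changes only Pablo's holdings, so Pablo is the only person who could newly come to control Larkspur.
Pablo's largest direct stake is 72% in Orbis, which does not meet the threshold, so Pablo controls no company.
Neither Pablo nor any entity Pablo controls holds any voting interest in Larkspur.
So before the transaction, Pablo does not control Larkspur.
After the purchase, Pablo holds 11% of Tessera directly.
Pablo's side now holds 11% of Tessera, not > 75%, so Pablo still does not control Tessera.
After the transaction, neither Pablo nor any entity Pablo controls holds a voting interest in Larkspur, so Pablo still does not control it.
No new person acquires control, so the clause is not triggered.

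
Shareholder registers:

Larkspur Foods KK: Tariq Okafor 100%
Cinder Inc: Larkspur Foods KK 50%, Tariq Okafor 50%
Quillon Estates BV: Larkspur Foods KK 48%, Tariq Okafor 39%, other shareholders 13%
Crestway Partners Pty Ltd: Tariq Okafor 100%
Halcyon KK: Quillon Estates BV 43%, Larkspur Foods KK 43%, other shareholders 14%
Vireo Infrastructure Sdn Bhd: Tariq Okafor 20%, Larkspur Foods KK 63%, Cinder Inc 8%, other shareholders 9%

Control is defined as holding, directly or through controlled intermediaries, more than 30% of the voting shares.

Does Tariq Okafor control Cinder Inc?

Tariq holds 100% of Larkspur, so Tariq controls Larkspur.
Larkspur and Tariq together hold 50% + 50% = 100% of Cinder, so Tariq controls Cinder.

Yes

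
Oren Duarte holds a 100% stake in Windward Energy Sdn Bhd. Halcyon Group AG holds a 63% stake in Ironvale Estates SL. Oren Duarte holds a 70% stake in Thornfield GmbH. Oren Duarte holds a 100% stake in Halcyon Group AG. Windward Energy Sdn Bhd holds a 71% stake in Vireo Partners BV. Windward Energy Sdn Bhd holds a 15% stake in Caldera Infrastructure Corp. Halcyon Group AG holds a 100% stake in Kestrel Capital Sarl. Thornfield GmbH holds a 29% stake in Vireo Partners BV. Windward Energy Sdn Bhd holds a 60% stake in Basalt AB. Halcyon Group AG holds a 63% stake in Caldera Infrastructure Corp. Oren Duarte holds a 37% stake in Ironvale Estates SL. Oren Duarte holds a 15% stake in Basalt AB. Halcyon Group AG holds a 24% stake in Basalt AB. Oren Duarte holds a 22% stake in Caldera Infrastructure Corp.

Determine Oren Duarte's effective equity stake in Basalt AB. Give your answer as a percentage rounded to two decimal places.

99.00%

Oren reaches Basalt along 3 paths.
Via Halcyon: 100% × 24% = 24%.
Direct stake: 15% = 15%.
Via Windward: 100% × 60% = 60%.
Total: 24% + 15% + 60% = 99%.
Rounded: 99.00%.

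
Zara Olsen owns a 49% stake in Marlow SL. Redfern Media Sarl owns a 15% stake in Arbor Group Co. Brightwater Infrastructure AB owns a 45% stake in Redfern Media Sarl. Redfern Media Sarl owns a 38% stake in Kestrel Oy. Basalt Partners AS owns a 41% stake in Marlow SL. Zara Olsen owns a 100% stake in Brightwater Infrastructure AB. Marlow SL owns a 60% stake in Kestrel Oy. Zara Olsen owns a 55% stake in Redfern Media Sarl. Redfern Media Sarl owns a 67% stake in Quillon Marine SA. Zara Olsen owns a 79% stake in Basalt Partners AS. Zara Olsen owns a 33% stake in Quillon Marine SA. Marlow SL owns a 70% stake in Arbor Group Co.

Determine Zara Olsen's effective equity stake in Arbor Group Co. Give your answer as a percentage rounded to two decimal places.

71.97%

Zara reaches Arbor along 4 paths.
Via Redfern: 55% × 15% = 8.25%.
Via Brightwater → Redfern: 100% × 45% × 15% = 6.75%.
Via Marlow: 49% × 70% = 34.3%.
Via Basalt → Marlow: 79% × 41% × 70% = 22.673%.
Total: 8.25% + 6.75% + 34.3% + 22.673% = 71.973%.
Rounded: 71.97%.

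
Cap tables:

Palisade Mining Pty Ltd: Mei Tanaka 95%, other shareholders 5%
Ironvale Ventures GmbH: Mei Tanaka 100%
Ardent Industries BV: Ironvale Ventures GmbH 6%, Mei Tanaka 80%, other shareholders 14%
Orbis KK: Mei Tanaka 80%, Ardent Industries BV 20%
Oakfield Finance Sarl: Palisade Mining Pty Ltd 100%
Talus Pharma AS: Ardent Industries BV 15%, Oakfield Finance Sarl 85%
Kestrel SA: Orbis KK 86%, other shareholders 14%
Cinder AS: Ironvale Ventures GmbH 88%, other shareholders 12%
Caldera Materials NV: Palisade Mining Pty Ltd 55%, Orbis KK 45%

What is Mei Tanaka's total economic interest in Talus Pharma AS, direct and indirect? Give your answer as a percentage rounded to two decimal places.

93.65%

Mei reaches Talus along 3 paths.
Via Ironvale → Ardent: 100% × 6% × 15% = 0.9%.
Via Ardent: 80% × 15% = 12%.
Via Palisade → Oakfield: 95% × 100% × 85% = 80.75%.
Total: 0.9% + 12% + 80.75% = 93.65%.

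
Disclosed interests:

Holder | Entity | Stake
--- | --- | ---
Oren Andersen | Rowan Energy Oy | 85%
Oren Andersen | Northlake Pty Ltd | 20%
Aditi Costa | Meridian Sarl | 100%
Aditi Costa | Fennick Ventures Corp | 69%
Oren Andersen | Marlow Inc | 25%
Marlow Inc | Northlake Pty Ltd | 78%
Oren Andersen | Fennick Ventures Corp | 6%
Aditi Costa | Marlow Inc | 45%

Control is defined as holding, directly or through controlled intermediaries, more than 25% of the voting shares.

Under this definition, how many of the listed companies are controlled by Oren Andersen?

1

Oren holds 85% of Rowan, so Oren controls Rowan.
No other company's threshold is met.
Oren controls 1 company.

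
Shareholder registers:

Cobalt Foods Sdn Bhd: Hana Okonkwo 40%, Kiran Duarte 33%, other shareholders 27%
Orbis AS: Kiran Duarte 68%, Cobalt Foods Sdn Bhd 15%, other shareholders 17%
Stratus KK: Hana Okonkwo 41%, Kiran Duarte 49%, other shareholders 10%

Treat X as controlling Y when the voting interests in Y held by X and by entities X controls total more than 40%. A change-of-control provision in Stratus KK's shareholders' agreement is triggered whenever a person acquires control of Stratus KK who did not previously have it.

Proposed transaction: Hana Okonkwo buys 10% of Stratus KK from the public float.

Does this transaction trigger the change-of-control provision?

The purchase changes only Hana's holdings, so Hana is the only person who could newly come to control Stratus.
Hana holds 41% of Stratus, so Hana controls Stratus.
So Hana already controls Stratus before the transaction.
After the purchase, Hana's direct stake in Stratus rises to 41% + 10% = 51%.
Hana controlled Stratus already, so this is not a new person acquiring control; every other person's position is unchanged or reduced.
No new person acquires control, so the clause is not triggered.

No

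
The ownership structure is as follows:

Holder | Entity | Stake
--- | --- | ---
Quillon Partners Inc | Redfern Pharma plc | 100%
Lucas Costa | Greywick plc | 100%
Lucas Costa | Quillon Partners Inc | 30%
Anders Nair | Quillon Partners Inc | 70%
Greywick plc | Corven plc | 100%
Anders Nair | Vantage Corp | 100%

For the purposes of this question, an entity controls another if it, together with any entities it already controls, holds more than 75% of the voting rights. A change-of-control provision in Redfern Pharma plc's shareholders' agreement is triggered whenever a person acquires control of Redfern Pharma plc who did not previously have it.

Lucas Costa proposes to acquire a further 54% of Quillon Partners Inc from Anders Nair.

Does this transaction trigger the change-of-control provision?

Yes

The purchase adds only to Lucas's holdings (Anders's stake shrinks), so Lucas is the only person who could newly come to control Redfern.
Lucas holds 100% of Greywick, so Lucas controls Greywick.
Greywick holds 100% of Corven, so Lucas controls Corven.
Neither Lucas nor any entity Lucas controls holds any voting interest in Redfern.
So before the transaction, Lucas does not control Redfern.
After the purchase, Lucas's direct stake in Quillon rises to 30% + 54% = 84%, and Anders's stake falls to 16%.
Lucas holds 84% of Quillon, so Lucas controls Quillon.
Quillon holds 100% of Redfern, so Lucas controls Redfern.
Lucas did not control Redfern before and does after, so the clause is triggered.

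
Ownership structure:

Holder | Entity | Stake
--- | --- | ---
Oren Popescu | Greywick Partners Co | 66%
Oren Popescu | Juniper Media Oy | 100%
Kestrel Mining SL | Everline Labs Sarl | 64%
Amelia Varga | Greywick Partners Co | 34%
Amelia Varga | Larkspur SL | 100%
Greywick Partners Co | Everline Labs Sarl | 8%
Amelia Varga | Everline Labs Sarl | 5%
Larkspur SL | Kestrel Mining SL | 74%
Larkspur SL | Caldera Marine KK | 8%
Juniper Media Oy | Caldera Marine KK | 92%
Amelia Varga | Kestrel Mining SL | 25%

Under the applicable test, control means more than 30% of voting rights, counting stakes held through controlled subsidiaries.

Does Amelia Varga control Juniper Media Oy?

No

Amelia holds 34% of Greywick, so Amelia controls Greywick.
Amelia holds 100% of Larkspur, so Amelia controls Larkspur.
Amelia and Larkspur together hold 25% + 74% = 99% of Kestrel, so Amelia controls Kestrel.
Greywick and Kestrel and Amelia together hold 8% + 64% + 5% = 77% of Everline, so Amelia controls Everline.
Neither Amelia nor any entity Amelia controls holds any voting interest in Juniper.
So Amelia does not control Juniper.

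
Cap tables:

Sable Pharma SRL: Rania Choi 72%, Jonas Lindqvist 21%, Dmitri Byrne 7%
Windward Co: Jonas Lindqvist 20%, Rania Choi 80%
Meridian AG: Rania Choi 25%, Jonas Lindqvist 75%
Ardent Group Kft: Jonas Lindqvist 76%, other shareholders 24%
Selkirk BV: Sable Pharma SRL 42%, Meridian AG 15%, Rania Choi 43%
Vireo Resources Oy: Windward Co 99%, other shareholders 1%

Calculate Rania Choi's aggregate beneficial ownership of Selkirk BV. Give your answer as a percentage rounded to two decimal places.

76.99%

Rania reaches Selkirk along 3 paths.
Via Sable: 72% × 42% = 30.24%.
Via Meridian: 25% × 15% = 3.75%.
Direct stake: 43% = 43%.
Total: 30.24% + 3.75% + 43% = 76.99%.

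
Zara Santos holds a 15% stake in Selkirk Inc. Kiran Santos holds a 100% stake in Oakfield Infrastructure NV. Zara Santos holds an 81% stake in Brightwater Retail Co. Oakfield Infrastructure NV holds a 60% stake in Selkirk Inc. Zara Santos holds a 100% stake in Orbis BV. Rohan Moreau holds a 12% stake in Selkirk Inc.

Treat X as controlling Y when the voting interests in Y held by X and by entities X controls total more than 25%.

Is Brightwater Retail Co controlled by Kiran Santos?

No

Kiran holds 100% of Oakfield, so Kiran controls Oakfield.
Oakfield holds 60% of Selkirk, so Kiran controls Selkirk.
Neither Kiran nor any entity Kiran controls holds any voting interest in Brightwater.
So Kiran does not control Brightwater.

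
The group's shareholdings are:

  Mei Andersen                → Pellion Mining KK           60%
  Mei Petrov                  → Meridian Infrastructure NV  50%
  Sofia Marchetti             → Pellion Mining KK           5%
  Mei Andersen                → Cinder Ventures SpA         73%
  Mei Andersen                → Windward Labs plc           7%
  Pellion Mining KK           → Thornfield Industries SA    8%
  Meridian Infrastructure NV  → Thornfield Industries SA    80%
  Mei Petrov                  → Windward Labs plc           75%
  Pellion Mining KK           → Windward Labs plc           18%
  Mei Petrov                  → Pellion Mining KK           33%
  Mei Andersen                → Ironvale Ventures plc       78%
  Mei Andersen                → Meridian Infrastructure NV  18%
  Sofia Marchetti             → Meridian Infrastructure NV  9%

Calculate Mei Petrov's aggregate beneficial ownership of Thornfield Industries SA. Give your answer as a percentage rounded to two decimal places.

Mei Petrov reaches Thornfield along 2 paths.
Via Meridian: 50% × 80% = 40%.
Via Pellion: 33% × 8% = 2.64%.
Total: 40% + 2.64% = 42.64%.

42.64%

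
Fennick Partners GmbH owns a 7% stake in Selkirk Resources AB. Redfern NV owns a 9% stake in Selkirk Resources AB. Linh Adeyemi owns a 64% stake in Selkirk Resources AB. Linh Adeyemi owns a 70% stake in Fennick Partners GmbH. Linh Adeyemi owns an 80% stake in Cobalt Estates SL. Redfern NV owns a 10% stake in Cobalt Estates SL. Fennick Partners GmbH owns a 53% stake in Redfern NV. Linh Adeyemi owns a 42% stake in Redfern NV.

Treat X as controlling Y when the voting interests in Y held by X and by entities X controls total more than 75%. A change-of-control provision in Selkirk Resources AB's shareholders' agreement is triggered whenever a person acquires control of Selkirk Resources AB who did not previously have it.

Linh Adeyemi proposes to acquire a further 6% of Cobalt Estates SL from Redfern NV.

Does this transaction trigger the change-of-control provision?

No

The purchase adds only to Linh's holdings (Redfern's stake shrinks), so Linh is the only person who could newly come to control Selkirk.
Linh holds 80% of Cobalt, so Linh controls Cobalt.
In Selkirk, Linh's side holds only 64%, not > 75%.
So before the transaction, Linh does not control Selkirk.
After the purchase, Linh's direct stake in Cobalt rises to 80% + 6% = 86%, and Redfern's stake falls to 4%.
Linh holds 86% of Cobalt, so Linh controls Cobalt.
After the transaction, Linh's side holds 64% of Selkirk, not > 75%, so Linh still does not control Selkirk.
No new person acquires control, so the clause is not triggered.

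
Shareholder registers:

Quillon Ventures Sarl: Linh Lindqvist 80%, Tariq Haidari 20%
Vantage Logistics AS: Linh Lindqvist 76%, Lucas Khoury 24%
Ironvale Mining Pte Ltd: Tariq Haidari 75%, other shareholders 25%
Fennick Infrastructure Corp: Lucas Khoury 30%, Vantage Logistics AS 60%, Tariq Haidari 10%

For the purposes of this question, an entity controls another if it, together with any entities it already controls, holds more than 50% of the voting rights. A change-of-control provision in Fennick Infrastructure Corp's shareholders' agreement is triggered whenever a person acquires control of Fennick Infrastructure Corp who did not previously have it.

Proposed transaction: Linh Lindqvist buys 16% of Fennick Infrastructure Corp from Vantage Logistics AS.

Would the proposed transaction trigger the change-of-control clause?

No

The purchase adds only to Linh's holdings (Vantage's stake shrinks), so Linh is the only person who could newly come to control Fennick.
Linh holds 76% of Vantage, so Linh controls Vantage.
Vantage holds 60% of Fennick, so Linh controls Fennick.
So Linh already controls Fennick before the transaction.
After the purchase, Linh holds 16% of Fennick directly, and Vantage's stake falls to 44%.
Linh controlled Fennick already, so this is not a new person acquiring control; every other person's position is unchanged or reduced.
No new person acquires control, so the clause is not triggered.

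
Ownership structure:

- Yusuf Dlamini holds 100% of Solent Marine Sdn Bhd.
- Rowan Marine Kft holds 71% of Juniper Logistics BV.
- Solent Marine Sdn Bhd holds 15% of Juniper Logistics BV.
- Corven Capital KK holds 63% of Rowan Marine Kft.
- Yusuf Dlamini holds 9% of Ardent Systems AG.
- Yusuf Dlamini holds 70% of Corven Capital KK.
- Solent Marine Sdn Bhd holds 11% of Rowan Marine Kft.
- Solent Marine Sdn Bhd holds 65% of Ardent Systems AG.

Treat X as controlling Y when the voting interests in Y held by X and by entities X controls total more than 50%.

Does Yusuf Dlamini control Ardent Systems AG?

Yes

Yusuf holds 100% of Solent, so Yusuf controls Solent.
Solent and Yusuf together hold 65% + 9% = 74% of Ardent, so Yusuf controls Ardent.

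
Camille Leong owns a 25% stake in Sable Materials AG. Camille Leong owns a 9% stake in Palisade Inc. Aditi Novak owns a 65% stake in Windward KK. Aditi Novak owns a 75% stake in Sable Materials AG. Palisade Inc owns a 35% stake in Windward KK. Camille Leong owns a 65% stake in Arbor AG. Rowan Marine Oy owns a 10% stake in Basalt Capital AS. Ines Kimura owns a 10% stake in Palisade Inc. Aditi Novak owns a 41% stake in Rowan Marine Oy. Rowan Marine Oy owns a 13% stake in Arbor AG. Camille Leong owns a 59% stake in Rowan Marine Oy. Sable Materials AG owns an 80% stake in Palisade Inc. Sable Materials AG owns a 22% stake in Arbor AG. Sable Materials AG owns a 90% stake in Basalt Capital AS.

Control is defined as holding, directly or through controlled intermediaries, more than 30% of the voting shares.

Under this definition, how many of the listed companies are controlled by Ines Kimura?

Ines's largest direct stake is 10% in Palisade, which does not meet the threshold.
Ines controls 0 companies.

0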